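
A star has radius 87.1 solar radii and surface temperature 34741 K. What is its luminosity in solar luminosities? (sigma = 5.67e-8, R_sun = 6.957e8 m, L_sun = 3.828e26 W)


R = 87.1 * 6.957e8 m = 6.059547e+10 m. L = 4*pi*R^2*sigma*T^4 = 4*pi*(6.059547e+10)^2 * 5.67e-8 * 34741^4 = 3.811031167e+33 W. L/L_sun = 3.811031167e+33 / 3.828e26 = 9.956e+06

9.956e+06 L_sun


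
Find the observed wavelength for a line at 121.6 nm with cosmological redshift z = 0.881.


lam_obs = lam_emit * (1 + z) = 121.6 * (1 + 0.881) = 228.7296

228.7296 nm


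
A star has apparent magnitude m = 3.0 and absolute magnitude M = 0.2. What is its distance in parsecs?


d = 10^((m - M + 5)/5) = 10^((3.0 - 0.2 + 5)/5) = 36.3078

36.3078 pc


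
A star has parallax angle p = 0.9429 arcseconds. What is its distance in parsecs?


d = 1/p = 1/0.9429 = 1.0606

1.0606 pc


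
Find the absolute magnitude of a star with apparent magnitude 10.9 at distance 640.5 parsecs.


M = m - 5*log10(d) + 5 = 10.9 - 5*log10(640.5) + 5 = 1.8674

1.8674


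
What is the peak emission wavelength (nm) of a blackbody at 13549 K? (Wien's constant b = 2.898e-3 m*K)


lam_max = b / T = 2.898e-3 / 13549 = 2.139e-07 m = 213.8903 nm

213.8903 nm


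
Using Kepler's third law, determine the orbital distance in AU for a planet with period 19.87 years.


a = P^(2/3) = 19.87^(2/3) = 7.3361

7.3361 AU


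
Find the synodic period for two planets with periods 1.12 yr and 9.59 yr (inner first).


1/P_syn = |1/P1 - 1/P2| = |1/1.12 - 1/9.59| => P_syn = 1.2681

1.2681 years


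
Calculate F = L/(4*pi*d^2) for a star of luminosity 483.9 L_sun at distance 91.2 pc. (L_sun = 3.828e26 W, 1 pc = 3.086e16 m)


F = L / (4*pi*d^2) = 1.852e+29 / (4*pi*(2.814e+18)^2) = 1.861e-09

1.861e-09 W/m^2


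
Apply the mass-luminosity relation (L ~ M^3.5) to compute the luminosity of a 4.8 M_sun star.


L/L_sun = (M/M_sun)^3.5 = 4.8^3.5 = 242.2949

242.2949 L_sun


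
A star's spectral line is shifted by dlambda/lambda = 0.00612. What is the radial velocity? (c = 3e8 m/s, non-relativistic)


v = (dlambda/lambda) * c = 0.00612 * 3e8 = 1.836e+06

1.836e+06 m/s


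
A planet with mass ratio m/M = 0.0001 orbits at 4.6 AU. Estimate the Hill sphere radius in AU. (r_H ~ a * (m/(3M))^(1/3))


r_H = a * (m/3M)^(1/3) = 4.6 * (0.0001/3)^(1/3) = 0.148

0.148 AU


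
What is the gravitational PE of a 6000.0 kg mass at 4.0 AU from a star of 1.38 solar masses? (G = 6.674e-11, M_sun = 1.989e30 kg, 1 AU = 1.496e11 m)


M = 1.38 * 1.989e30 kg = 2.74482e+30 kg; r = 4.0 AU * 1.496e11 m/AU = 5.984e+11 m. U = -GM*m/r = -(6.674e-11 * 2.74482e+30 * 6000.0) / 5.984e+11 = -1.837e+12

-1.837e+12 J


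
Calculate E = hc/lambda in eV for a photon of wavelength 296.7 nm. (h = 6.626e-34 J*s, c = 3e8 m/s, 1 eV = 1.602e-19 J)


E = hc/lambda = 6.626e-34 * 3e8 / 2.967e-07 = 6.700e-19 J = 4.1821 eV

4.1821 eV


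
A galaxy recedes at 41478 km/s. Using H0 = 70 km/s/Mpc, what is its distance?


d = v / H0 = 41478 / 70 = 592.5429

592.5429 Mpc


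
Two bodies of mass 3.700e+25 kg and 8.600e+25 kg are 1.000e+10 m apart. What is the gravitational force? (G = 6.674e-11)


F = G*m1*m2/r^2 = 6.674e-11 * 3.700e+25 * 8.600e+25 / (1.000e+10)^2 = 6.674e-11 * 3.182e+51 / 1.000e+20 = 2.124e+21

2.124e+21 N


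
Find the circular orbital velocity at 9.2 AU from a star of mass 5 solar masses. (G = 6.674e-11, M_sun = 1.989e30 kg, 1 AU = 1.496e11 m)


v = sqrt(GM/r) = sqrt(6.674e-11 * 9.945e+30 / 1.376e+12) = 21960.1744

21960.1744 m/s


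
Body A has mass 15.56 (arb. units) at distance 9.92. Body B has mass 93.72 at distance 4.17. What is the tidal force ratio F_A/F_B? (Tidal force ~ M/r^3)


Ratio = (M1/r1^3) / (M2/r2^3) = (15.56/9.92^3) / (93.72/4.17^3) = 0.0123

0.0123


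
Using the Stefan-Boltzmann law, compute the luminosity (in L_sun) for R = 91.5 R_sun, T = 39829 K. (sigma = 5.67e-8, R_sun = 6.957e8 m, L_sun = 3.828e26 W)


R = 91.5 * 6.957e8 m = 6.365655e+10 m. L = 4*pi*R^2*sigma*T^4 = 4*pi*(6.365655e+10)^2 * 5.67e-8 * 39829^4 = 7.265687722e+33 W. L/L_sun = 7.265687722e+33 / 3.828e26 = 1.898e+07

1.898e+07 L_sun


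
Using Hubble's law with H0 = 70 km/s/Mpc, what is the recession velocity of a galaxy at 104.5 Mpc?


v = H0 * d = 70 * 104.5 = 7315.0

7315.0 km/s


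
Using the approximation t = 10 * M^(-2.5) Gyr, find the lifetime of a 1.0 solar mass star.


t = 10 * M^(-2.5) = 10 * 1.0^(-2.5) = 10.0

10.0 Gyr


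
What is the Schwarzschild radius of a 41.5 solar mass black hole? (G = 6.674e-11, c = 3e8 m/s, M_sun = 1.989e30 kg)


M = 41.5 * 1.989e30 kg = 8.25435e+31 kg. rs = 2GM/c^2 = 2 * 6.674e-11 * 8.25435e+31 / (3e8)^2 = 122421.182

122421.182 m


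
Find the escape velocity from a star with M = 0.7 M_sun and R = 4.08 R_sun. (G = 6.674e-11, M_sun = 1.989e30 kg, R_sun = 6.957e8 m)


M = 0.7 * 1.989e30 kg = 1.3923e+30 kg; R = 4.08 * 6.957e8 m = 2.838456e+09 m. v_esc = sqrt(2GM/R) = sqrt(2 * 6.674e-11 * 1.3923e+30 / 2.838456e+09) = 255878.2827

255878.2827 m/s


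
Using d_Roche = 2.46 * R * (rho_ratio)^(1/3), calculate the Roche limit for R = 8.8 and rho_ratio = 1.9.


d_Roche = 2.46 * 8.8 * 1.9^(1/3) = 26.8124

26.8124


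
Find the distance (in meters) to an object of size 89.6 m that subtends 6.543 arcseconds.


D = size / theta_rad, theta_rad = 6.543 * pi/(180*3600) = 3.172e-05, D = 2.825e+06

2.825e+06 m


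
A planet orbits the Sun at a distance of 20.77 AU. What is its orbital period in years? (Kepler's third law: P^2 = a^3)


P = a^(3/2) = 20.77^1.5 = 94.6574

94.6574 years


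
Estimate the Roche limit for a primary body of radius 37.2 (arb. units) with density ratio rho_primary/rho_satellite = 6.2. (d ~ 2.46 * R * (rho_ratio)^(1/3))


d_Roche = 2.46 * 37.2 * 6.2^(1/3) = 168.1158

168.1158


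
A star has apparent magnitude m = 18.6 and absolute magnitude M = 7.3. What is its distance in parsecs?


d = 10^((m - M + 5)/5) = 10^((18.6 - 7.3 + 5)/5) = 1819.7009

1819.7009 pc


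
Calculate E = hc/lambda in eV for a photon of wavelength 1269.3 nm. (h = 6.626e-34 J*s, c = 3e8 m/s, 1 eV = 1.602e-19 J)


E = hc/lambda = 6.626e-34 * 3e8 / 1.269e-06 = 1.566e-19 J = 0.9776 eV

0.9776 eV


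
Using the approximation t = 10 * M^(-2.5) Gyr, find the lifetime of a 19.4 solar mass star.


t = 10 * M^(-2.5) = 10 * 19.4^(-2.5) = 0.006

0.006 Gyr


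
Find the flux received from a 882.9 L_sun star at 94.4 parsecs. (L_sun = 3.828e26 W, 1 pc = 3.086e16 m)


F = L / (4*pi*d^2) = 3.380e+29 / (4*pi*(2.913e+18)^2) = 3.169e-09

3.169e-09 W/m^2


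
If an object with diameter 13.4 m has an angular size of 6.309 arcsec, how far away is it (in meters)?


D = size / theta_rad, theta_rad = 6.309 * pi/(180*3600) = 3.059e-05, D = 438096.1172

438096.1172 m


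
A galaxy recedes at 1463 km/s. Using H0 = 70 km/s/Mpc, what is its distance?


d = v / H0 = 1463 / 70 = 20.9

20.9 Mpc


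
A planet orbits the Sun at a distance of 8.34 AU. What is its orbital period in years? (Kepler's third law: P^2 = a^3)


P = a^(3/2) = 8.34^1.5 = 24.0851

24.0851 years


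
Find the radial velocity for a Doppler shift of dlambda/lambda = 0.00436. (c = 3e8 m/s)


v = (dlambda/lambda) * c = 0.00436 * 3e8 = 1.308e+06

1.308e+06 m/s


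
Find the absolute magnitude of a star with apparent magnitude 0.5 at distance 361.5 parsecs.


M = m - 5*log10(d) + 5 = 0.5 - 5*log10(361.5) + 5 = -7.2905

-7.2905


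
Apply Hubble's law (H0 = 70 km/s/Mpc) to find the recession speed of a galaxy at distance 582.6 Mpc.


v = H0 * d = 70 * 582.6 = 40782.0

40782.0 km/s


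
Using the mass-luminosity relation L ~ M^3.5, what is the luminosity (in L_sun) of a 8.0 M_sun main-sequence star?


L/L_sun = (M/M_sun)^3.5 = 8.0^3.5 = 1448.1547

1448.1547 L_sun


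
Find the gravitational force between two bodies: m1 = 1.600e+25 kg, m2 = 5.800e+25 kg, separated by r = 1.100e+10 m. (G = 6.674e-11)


F = G*m1*m2/r^2 = 6.674e-11 * 1.600e+25 * 5.800e+25 / (1.100e+10)^2 = 6.674e-11 * 9.280e+50 / 1.210e+20 = 5.119e+20

5.119e+20 N


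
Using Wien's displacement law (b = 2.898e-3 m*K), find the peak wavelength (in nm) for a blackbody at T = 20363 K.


lam_max = b / T = 2.898e-3 / 20363 = 1.423e-07 m = 142.3169 nm

142.3169 nm


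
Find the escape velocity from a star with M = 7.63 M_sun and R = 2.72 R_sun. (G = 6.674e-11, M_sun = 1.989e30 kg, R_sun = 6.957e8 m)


M = 7.63 * 1.989e30 kg = 1.517607e+31 kg; R = 2.72 * 6.957e8 m = 1.892304e+09 m. v_esc = sqrt(2GM/R) = sqrt(2 * 6.674e-11 * 1.517607e+31 / 1.892304e+09) = 1.035e+06

1.035e+06 m/s


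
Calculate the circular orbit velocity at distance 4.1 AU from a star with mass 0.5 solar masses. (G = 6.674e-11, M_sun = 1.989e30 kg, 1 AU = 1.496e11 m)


v = sqrt(GM/r) = sqrt(6.674e-11 * 9.945e+29 / 6.134e+11) = 10402.5011

10402.5011 m/s


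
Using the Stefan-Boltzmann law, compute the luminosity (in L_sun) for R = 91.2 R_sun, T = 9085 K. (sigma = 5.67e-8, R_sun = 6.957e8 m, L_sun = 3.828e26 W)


R = 91.2 * 6.957e8 m = 6.344784e+10 m. L = 4*pi*R^2*sigma*T^4 = 4*pi*(6.344784e+10)^2 * 5.67e-8 * 9085^4 = 1.954007979e+31 W. L/L_sun = 1.954007979e+31 / 3.828e26 = 51045.1405

51045.1405 L_sun


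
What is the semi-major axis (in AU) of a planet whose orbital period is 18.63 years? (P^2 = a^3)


a = P^(2/3) = 18.63^(2/3) = 7.0276

7.0276 AU


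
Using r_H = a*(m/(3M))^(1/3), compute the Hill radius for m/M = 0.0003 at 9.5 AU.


r_H = a * (m/3M)^(1/3) = 9.5 * (0.0003/3)^(1/3) = 0.441

0.441 AU


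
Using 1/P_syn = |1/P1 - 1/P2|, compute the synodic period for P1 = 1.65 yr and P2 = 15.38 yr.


1/P_syn = |1/P1 - 1/P2| = |1/1.65 - 1/15.38| => P_syn = 1.8483

1.8483 years


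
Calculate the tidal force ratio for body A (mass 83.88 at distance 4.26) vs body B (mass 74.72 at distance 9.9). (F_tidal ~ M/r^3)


Ratio = (M1/r1^3) / (M2/r2^3) = (83.88/4.26^3) / (74.72/9.9^3) = 14.0896

14.0896


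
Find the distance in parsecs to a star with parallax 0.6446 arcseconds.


d = 1/p = 1/0.6446 = 1.5513

1.5513 pc


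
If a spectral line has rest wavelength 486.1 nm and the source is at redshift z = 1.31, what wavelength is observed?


lam_obs = lam_emit * (1 + z) = 486.1 * (1 + 1.31) = 1122.891

1122.891 nm


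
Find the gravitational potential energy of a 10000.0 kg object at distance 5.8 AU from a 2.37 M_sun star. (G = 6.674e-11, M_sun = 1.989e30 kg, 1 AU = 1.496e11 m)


M = 2.37 * 1.989e30 kg = 4.71393e+30 kg; r = 5.8 AU * 1.496e11 m/AU = 8.6768e+11 m. U = -GM*m/r = -(6.674e-11 * 4.71393e+30 * 10000.0) / 8.6768e+11 = -3.626e+12

-3.626e+12 J


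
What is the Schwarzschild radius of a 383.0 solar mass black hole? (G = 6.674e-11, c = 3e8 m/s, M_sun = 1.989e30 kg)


M = 383.0 * 1.989e30 kg = 7.61787e+32 kg. rs = 2GM/c^2 = 2 * 6.674e-11 * 7.61787e+32 / (3e8)^2 = 1.130e+06

1.130e+06 m


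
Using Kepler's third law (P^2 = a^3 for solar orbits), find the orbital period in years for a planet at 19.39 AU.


P = a^(3/2) = 19.39^1.5 = 85.3821

85.3821 years


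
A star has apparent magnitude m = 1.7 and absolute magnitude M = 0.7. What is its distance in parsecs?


d = 10^((m - M + 5)/5) = 10^((1.7 - 0.7 + 5)/5) = 15.8489

15.8489 pc


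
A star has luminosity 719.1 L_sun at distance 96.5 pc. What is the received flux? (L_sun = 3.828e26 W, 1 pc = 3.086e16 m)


F = L / (4*pi*d^2) = 2.753e+29 / (4*pi*(2.978e+18)^2) = 2.470e-09

2.470e-09 W/m^2


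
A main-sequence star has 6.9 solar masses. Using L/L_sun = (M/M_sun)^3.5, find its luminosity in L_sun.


L/L_sun = (M/M_sun)^3.5 = 6.9^3.5 = 862.9225

862.9225 L_sun


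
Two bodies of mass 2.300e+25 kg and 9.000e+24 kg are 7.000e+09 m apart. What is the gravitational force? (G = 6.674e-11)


F = G*m1*m2/r^2 = 6.674e-11 * 2.300e+25 * 9.000e+24 / (7.000e+09)^2 = 6.674e-11 * 2.070e+50 / 4.900e+19 = 2.819e+20

2.819e+20 N


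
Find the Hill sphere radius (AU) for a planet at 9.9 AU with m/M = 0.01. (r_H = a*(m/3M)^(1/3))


r_H = a * (m/3M)^(1/3) = 9.9 * (0.01/3)^(1/3) = 1.4789

1.4789 AU


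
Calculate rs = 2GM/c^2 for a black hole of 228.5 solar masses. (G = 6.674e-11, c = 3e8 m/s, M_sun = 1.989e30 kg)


M = 228.5 * 1.989e30 kg = 4.544865e+32 kg. rs = 2GM/c^2 = 2 * 6.674e-11 * 4.544865e+32 / (3e8)^2 = 674053.978

674053.978 m


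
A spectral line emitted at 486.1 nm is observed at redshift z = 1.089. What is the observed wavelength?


lam_obs = lam_emit * (1 + z) = 486.1 * (1 + 1.089) = 1015.4629

1015.4629 nm


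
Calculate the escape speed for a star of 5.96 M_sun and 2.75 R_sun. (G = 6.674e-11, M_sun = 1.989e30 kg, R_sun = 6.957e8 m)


M = 5.96 * 1.989e30 kg = 1.185444e+31 kg; R = 2.75 * 6.957e8 m = 1.913175e+09 m. v_esc = sqrt(2GM/R) = sqrt(2 * 6.674e-11 * 1.185444e+31 / 1.913175e+09) = 909434.1784

909434.1784 m/s


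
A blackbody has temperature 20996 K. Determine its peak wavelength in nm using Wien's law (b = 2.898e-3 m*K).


lam_max = b / T = 2.898e-3 / 20996 = 1.380e-07 m = 138.0263 nm

138.0263 nm


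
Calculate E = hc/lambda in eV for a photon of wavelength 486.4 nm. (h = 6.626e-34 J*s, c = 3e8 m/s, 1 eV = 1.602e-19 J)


E = hc/lambda = 6.626e-34 * 3e8 / 4.864e-07 = 4.087e-19 J = 2.551 eV

2.551 eV


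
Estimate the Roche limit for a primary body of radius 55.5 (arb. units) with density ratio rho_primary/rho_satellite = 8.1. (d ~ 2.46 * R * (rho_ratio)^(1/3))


d_Roche = 2.46 * 55.5 * 8.1^(1/3) = 274.193

274.193


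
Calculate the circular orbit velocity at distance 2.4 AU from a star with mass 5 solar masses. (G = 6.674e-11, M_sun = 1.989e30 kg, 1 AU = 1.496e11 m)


v = sqrt(GM/r) = sqrt(6.674e-11 * 9.945e+30 / 3.590e+11) = 42995.6063

42995.6063 m/s


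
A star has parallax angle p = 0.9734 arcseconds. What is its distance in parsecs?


d = 1/p = 1/0.9734 = 1.0273

1.0273 pc


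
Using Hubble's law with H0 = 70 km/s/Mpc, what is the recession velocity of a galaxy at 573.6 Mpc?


v = H0 * d = 70 * 573.6 = 40152.0

40152.0 km/s


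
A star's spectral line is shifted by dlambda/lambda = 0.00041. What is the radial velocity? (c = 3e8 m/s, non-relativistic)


v = (dlambda/lambda) * c = 0.00041 * 3e8 = 123000.0

123000.0 m/s


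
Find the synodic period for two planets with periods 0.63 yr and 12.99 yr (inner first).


1/P_syn = |1/P1 - 1/P2| = |1/0.63 - 1/12.99| => P_syn = 0.6621

0.6621 years


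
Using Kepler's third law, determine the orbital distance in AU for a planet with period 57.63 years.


a = P^(2/3) = 57.63^(2/3) = 14.9199

14.9199 AU


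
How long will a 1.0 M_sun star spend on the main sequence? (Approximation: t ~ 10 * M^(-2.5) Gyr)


t = 10 * M^(-2.5) = 10 * 1.0^(-2.5) = 10.0

10.0 Gyr


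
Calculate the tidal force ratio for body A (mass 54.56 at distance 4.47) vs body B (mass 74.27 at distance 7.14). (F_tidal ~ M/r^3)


Ratio = (M1/r1^3) / (M2/r2^3) = (54.56/4.47^3) / (74.27/7.14^3) = 2.9939

2.9939


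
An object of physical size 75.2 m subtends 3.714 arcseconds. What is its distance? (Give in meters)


D = size / theta_rad, theta_rad = 3.714 * pi/(180*3600) = 1.801e-05, D = 4.176e+06

4.176e+06 m


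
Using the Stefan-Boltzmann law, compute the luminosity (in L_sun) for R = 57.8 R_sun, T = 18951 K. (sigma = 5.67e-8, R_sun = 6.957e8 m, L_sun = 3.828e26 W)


R = 57.8 * 6.957e8 m = 4.021146e+10 m. L = 4*pi*R^2*sigma*T^4 = 4*pi*(4.021146e+10)^2 * 5.67e-8 * 18951^4 = 1.48600795e+32 W. L/L_sun = 1.48600795e+32 / 3.828e26 = 388194.3444

388194.3444 L_sun


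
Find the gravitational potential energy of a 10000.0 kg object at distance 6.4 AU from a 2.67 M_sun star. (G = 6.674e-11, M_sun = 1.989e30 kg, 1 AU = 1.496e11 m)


M = 2.67 * 1.989e30 kg = 5.31063e+30 kg; r = 6.4 AU * 1.496e11 m/AU = 9.5744e+11 m. U = -GM*m/r = -(6.674e-11 * 5.31063e+30 * 10000.0) / 9.5744e+11 = -3.702e+12

-3.702e+12 J


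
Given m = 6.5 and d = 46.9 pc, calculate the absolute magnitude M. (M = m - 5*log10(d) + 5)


M = m - 5*log10(d) + 5 = 6.5 - 5*log10(46.9) + 5 = 3.1441

3.1441


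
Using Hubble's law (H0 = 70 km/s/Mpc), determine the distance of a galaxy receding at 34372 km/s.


d = v / H0 = 34372 / 70 = 491.0286

491.0286 Mpc


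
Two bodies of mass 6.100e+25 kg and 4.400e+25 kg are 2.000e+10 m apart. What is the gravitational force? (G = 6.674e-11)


F = G*m1*m2/r^2 = 6.674e-11 * 6.100e+25 * 4.400e+25 / (2.000e+10)^2 = 6.674e-11 * 2.684e+51 / 4.000e+20 = 4.478e+20

4.478e+20 N


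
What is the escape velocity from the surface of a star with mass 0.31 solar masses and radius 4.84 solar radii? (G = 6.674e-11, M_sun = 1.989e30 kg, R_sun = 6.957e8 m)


M = 0.31 * 1.989e30 kg = 6.1659e+29 kg; R = 4.84 * 6.957e8 m = 3.367188e+09 m. v_esc = sqrt(2GM/R) = sqrt(2 * 6.674e-11 * 6.1659e+29 / 3.367188e+09) = 156340.917

156340.917 m/s


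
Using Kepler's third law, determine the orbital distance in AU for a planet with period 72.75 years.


a = P^(2/3) = 72.75^(2/3) = 17.427

17.427 AU


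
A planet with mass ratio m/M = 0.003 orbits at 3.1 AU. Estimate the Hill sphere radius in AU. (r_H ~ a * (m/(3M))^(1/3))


r_H = a * (m/3M)^(1/3) = 3.1 * (0.003/3)^(1/3) = 0.31

0.31 AU


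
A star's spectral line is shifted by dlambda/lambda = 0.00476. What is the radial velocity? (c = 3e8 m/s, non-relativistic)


v = (dlambda/lambda) * c = 0.00476 * 3e8 = 1.428e+06

1.428e+06 m/s


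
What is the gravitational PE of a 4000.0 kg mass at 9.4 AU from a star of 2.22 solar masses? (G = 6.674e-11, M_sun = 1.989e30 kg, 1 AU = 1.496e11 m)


M = 2.22 * 1.989e30 kg = 4.41558e+30 kg; r = 9.4 AU * 1.496e11 m/AU = 1.40624e+12 m. U = -GM*m/r = -(6.674e-11 * 4.41558e+30 * 4000.0) / 1.40624e+12 = -8.383e+11

-8.383e+11 J


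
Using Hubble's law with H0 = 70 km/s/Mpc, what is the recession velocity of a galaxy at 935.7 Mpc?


v = H0 * d = 70 * 935.7 = 65499.0

65499.0 km/s


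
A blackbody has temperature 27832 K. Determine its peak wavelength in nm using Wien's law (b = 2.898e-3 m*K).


lam_max = b / T = 2.898e-3 / 27832 = 1.041e-07 m = 104.1247 nm

104.1247 nm


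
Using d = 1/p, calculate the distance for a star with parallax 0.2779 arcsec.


d = 1/p = 1/0.2779 = 3.5984

3.5984 pc


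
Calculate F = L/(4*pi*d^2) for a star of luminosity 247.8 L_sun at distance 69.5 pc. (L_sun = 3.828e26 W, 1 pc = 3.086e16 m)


F = L / (4*pi*d^2) = 9.486e+28 / (4*pi*(2.145e+18)^2) = 1.641e-09

1.641e-09 W/m^2


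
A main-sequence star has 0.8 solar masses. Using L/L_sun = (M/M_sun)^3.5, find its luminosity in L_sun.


L/L_sun = (M/M_sun)^3.5 = 0.8^3.5 = 0.4579

0.4579 L_sun


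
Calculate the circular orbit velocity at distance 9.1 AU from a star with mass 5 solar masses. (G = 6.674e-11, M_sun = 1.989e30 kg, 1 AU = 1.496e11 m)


v = sqrt(GM/r) = sqrt(6.674e-11 * 9.945e+30 / 1.361e+12) = 22080.505

22080.505 m/s


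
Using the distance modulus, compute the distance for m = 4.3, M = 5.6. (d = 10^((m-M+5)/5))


d = 10^((m - M + 5)/5) = 10^((4.3 - 5.6 + 5)/5) = 5.4954

5.4954 pc


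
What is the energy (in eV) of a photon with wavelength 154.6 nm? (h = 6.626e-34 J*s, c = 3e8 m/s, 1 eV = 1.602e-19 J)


E = hc/lambda = 6.626e-34 * 3e8 / 1.546e-07 = 1.286e-18 J = 8.026 eV

8.026 eV


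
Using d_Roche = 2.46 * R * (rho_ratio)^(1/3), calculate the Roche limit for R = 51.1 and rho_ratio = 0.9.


d_Roche = 2.46 * 51.1 * 0.9^(1/3) = 121.3678

121.3678


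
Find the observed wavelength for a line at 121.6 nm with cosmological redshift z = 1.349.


lam_obs = lam_emit * (1 + z) = 121.6 * (1 + 1.349) = 285.6384

285.6384 nm


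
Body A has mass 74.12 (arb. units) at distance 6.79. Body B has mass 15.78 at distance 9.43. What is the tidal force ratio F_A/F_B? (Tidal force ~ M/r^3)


Ratio = (M1/r1^3) / (M2/r2^3) = (74.12/6.79^3) / (15.78/9.43^3) = 12.5821

12.5821


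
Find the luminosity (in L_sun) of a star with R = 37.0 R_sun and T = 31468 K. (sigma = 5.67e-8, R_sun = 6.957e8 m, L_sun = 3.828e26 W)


R = 37.0 * 6.957e8 m = 2.57409e+10 m. L = 4*pi*R^2*sigma*T^4 = 4*pi*(2.57409e+10)^2 * 5.67e-8 * 31468^4 = 4.629317244e+32 W. L/L_sun = 4.629317244e+32 / 3.828e26 = 1.209e+06

1.209e+06 L_sun


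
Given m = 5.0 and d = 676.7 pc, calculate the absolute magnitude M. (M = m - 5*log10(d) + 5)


M = m - 5*log10(d) + 5 = 5.0 - 5*log10(676.7) + 5 = -4.152

-4.152


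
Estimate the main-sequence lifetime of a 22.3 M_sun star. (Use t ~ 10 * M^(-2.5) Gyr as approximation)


t = 10 * M^(-2.5) = 10 * 22.3^(-2.5) = 0.0043

0.0043 Gyr


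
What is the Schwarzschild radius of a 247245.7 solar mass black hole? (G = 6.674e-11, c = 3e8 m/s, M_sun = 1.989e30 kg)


M = 247245.7 * 1.989e30 kg = 4.917716973e+35 kg. rs = 2GM/c^2 = 2 * 6.674e-11 * 4.917716973e+35 / (3e8)^2 = 7.294e+08

7.294e+08 m


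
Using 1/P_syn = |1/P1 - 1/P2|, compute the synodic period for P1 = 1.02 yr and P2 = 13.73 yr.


1/P_syn = |1/P1 - 1/P2| = |1/1.02 - 1/13.73| => P_syn = 1.1019

1.1019 years


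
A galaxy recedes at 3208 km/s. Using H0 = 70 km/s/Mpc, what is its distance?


d = v / H0 = 3208 / 70 = 45.8286

45.8286 Mpc


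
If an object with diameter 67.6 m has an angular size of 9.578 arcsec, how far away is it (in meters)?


D = size / theta_rad, theta_rad = 9.578 * pi/(180*3600) = 4.644e-05, D = 1.456e+06

1.456e+06 m


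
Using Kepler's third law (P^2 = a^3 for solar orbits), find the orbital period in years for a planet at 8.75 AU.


P = a^(3/2) = 8.75^1.5 = 25.8828

25.8828 years


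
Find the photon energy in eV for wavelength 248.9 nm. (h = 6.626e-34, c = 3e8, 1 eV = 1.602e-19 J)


E = hc/lambda = 6.626e-34 * 3e8 / 2.489e-07 = 7.986e-19 J = 4.9852 eV

4.9852 eV


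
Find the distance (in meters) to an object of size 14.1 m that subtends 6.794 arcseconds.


D = size / theta_rad, theta_rad = 6.794 * pi/(180*3600) = 3.294e-05, D = 428073.8546

428073.8546 m


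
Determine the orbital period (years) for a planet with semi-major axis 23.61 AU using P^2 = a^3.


P = a^(3/2) = 23.61^1.5 = 114.7213

114.7213 years


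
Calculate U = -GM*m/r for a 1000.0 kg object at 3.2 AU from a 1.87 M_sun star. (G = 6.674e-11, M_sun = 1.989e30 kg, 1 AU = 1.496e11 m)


M = 1.87 * 1.989e30 kg = 3.71943e+30 kg; r = 3.2 AU * 1.496e11 m/AU = 4.7872e+11 m. U = -GM*m/r = -(6.674e-11 * 3.71943e+30 * 1000.0) / 4.7872e+11 = -5.185e+11

-5.185e+11 J


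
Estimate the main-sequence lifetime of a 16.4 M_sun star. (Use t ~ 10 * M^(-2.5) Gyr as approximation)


t = 10 * M^(-2.5) = 10 * 16.4^(-2.5) = 0.0092

0.0092 Gyr


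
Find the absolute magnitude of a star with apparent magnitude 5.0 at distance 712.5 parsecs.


M = m - 5*log10(d) + 5 = 5.0 - 5*log10(712.5) + 5 = -4.2639

-4.2639


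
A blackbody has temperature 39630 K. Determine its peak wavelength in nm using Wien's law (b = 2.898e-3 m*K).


lam_max = b / T = 2.898e-3 / 39630 = 7.313e-08 m = 73.1264 nm

73.1264 nm


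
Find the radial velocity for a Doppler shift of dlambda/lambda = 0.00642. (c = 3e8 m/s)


v = (dlambda/lambda) * c = 0.00642 * 3e8 = 1.926e+06

1.926e+06 m/s


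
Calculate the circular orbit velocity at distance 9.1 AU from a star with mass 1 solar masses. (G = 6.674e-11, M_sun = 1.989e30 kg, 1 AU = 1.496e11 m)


v = sqrt(GM/r) = sqrt(6.674e-11 * 1.989e+30 / 1.361e+12) = 9874.702

9874.702 m/s


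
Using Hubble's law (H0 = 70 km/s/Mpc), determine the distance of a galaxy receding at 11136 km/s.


d = v / H0 = 11136 / 70 = 159.0857

159.0857 Mpc


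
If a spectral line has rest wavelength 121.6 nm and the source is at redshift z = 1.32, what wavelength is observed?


lam_obs = lam_emit * (1 + z) = 121.6 * (1 + 1.32) = 282.112

282.112 nm


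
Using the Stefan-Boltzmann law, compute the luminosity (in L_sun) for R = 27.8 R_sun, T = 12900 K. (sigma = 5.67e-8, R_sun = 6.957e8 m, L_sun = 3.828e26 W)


R = 27.8 * 6.957e8 m = 1.934046e+10 m. L = 4*pi*R^2*sigma*T^4 = 4*pi*(1.934046e+10)^2 * 5.67e-8 * 12900^4 = 7.38049283e+30 W. L/L_sun = 7.38049283e+30 / 3.828e26 = 19280.2843

19280.2843 L_sun


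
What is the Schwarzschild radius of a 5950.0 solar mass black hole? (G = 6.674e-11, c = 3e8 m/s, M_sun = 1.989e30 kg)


M = 5950.0 * 1.989e30 kg = 1.183455e+34 kg. rs = 2GM/c^2 = 2 * 6.674e-11 * 1.183455e+34 / (3e8)^2 = 1.755e+07

1.755e+07 m


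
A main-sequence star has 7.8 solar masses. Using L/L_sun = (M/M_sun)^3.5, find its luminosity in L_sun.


L/L_sun = (M/M_sun)^3.5 = 7.8^3.5 = 1325.3516

1325.3516 L_sun


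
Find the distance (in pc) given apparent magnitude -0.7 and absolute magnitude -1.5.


d = 10^((m - M + 5)/5) = 10^((-0.7 - -1.5 + 5)/5) = 14.4544

14.4544 pc


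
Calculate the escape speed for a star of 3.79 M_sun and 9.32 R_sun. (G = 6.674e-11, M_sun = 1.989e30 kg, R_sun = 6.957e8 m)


M = 3.79 * 1.989e30 kg = 7.53831e+30 kg; R = 9.32 * 6.957e8 m = 6.483924e+09 m. v_esc = sqrt(2GM/R) = sqrt(2 * 6.674e-11 * 7.53831e+30 / 6.483924e+09) = 393936.4235

393936.4235 m/s


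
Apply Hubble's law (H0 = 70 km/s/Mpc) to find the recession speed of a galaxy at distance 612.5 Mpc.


v = H0 * d = 70 * 612.5 = 42875.0

42875.0 km/s


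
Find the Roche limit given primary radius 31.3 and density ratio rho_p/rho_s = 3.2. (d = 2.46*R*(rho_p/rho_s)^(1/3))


d_Roche = 2.46 * 31.3 * 3.2^(1/3) = 113.4652

113.4652


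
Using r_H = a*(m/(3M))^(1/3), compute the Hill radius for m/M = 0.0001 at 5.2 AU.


r_H = a * (m/3M)^(1/3) = 5.2 * (0.0001/3)^(1/3) = 0.1674

0.1674 AU


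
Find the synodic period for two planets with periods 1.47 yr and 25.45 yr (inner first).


1/P_syn = |1/P1 - 1/P2| = |1/1.47 - 1/25.45| => P_syn = 1.5601

1.5601 years


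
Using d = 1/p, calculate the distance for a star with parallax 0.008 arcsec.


d = 1/p = 1/0.008 = 125.0

125.0 pc


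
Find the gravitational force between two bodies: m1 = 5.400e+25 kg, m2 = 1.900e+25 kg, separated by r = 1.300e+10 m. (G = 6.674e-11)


F = G*m1*m2/r^2 = 6.674e-11 * 5.400e+25 * 1.900e+25 / (1.300e+10)^2 = 6.674e-11 * 1.026e+51 / 1.690e+20 = 4.052e+20

4.052e+20 N


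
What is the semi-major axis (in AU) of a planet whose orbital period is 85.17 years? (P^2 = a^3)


a = P^(2/3) = 85.17^(2/3) = 19.3579

19.3579 AU


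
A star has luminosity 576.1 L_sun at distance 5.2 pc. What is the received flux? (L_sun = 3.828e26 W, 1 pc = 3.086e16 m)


F = L / (4*pi*d^2) = 2.205e+29 / (4*pi*(1.605e+17)^2) = 6.815e-07

6.815e-07 W/m^2


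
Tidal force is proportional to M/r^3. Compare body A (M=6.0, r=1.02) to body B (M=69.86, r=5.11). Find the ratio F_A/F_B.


Ratio = (M1/r1^3) / (M2/r2^3) = (6.0/1.02^3) / (69.86/5.11^3) = 10.799

10.799


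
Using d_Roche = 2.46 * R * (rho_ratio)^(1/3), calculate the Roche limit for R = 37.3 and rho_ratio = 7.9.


d_Roche = 2.46 * 37.3 * 7.9^(1/3) = 182.7481

182.7481


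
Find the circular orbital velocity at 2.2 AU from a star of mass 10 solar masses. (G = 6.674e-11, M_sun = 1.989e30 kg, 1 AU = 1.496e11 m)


v = sqrt(GM/r) = sqrt(6.674e-11 * 1.989e+31 / 3.291e+11) = 63508.7194

63508.7194 m/s


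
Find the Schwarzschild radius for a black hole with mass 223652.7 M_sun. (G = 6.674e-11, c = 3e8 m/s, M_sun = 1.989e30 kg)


M = 223652.7 * 1.989e30 kg = 4.448452203e+35 kg. rs = 2GM/c^2 = 2 * 6.674e-11 * 4.448452203e+35 / (3e8)^2 = 6.598e+08

6.598e+08 m


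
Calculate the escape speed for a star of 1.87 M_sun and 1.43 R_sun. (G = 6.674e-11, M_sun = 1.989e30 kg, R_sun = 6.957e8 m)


M = 1.87 * 1.989e30 kg = 3.71943e+30 kg; R = 1.43 * 6.957e8 m = 9.94851e+08 m. v_esc = sqrt(2GM/R) = sqrt(2 * 6.674e-11 * 3.71943e+30 / 9.94851e+08) = 706426.9733

706426.9733 m/s


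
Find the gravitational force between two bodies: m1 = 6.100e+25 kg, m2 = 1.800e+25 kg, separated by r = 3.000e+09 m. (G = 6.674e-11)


F = G*m1*m2/r^2 = 6.674e-11 * 6.100e+25 * 1.800e+25 / (3.000e+09)^2 = 6.674e-11 * 1.098e+51 / 9.000e+18 = 8.142e+21

8.142e+21 N


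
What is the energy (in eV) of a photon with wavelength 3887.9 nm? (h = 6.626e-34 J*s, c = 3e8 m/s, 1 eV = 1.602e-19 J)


E = hc/lambda = 6.626e-34 * 3e8 / 3.888e-06 = 5.113e-20 J = 0.3192 eV

0.3192 eV


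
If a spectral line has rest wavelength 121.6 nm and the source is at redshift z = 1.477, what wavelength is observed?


lam_obs = lam_emit * (1 + z) = 121.6 * (1 + 1.477) = 301.2032

301.2032 nm


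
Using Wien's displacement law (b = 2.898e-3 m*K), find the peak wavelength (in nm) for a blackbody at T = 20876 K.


lam_max = b / T = 2.898e-3 / 20876 = 1.388e-07 m = 138.8197 nm

138.8197 nm


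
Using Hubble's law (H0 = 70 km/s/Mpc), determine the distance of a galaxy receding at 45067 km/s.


d = v / H0 = 45067 / 70 = 643.8143

643.8143 Mpc


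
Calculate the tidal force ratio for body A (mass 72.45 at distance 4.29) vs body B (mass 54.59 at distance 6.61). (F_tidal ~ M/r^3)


Ratio = (M1/r1^3) / (M2/r2^3) = (72.45/4.29^3) / (54.59/6.61^3) = 4.8546

4.8546


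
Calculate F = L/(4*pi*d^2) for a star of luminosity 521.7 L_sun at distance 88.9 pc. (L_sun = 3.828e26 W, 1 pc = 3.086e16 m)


F = L / (4*pi*d^2) = 1.997e+29 / (4*pi*(2.743e+18)^2) = 2.111e-09

2.111e-09 W/m^2


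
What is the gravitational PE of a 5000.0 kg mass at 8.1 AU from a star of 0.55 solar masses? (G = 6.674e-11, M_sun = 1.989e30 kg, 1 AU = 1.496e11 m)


M = 0.55 * 1.989e30 kg = 1.09395e+30 kg; r = 8.1 AU * 1.496e11 m/AU = 1.21176e+12 m. U = -GM*m/r = -(6.674e-11 * 1.09395e+30 * 5000.0) / 1.21176e+12 = -3.013e+11

-3.013e+11 J


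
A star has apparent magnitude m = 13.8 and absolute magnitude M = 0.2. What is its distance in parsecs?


d = 10^((m - M + 5)/5) = 10^((13.8 - 0.2 + 5)/5) = 5248.0746

5248.0746 pc


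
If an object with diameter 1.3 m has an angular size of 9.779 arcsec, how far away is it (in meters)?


D = size / theta_rad, theta_rad = 9.779 * pi/(180*3600) = 4.741e-05, D = 27420.416

27420.416 m


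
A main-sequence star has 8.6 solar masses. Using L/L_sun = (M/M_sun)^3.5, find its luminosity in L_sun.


L/L_sun = (M/M_sun)^3.5 = 8.6^3.5 = 1865.2823

1865.2823 L_sun


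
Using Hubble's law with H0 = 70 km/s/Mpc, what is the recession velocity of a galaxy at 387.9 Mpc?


v = H0 * d = 70 * 387.9 = 27153.0

27153.0 km/s


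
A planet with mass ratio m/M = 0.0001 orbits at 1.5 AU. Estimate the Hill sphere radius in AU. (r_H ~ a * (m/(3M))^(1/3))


r_H = a * (m/3M)^(1/3) = 1.5 * (0.0001/3)^(1/3) = 0.0483

0.0483 AU


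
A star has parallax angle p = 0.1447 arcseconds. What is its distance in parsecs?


d = 1/p = 1/0.1447 = 6.9109

6.9109 pc


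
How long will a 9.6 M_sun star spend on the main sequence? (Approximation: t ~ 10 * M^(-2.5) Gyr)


t = 10 * M^(-2.5) = 10 * 9.6^(-2.5) = 0.035

0.035 Gyr


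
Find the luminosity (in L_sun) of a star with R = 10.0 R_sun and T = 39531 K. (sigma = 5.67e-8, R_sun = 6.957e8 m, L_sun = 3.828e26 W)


R = 10.0 * 6.957e8 m = 6.957e+09 m. L = 4*pi*R^2*sigma*T^4 = 4*pi*(6.957e+09)^2 * 5.67e-8 * 39531^4 = 8.42147439e+31 W. L/L_sun = 8.42147439e+31 / 3.828e26 = 219996.7186

219996.7186 L_sun


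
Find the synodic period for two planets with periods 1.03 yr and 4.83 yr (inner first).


1/P_syn = |1/P1 - 1/P2| = |1/1.03 - 1/4.83| => P_syn = 1.3092

1.3092 years


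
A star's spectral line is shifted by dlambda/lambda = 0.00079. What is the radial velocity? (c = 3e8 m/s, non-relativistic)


v = (dlambda/lambda) * c = 0.00079 * 3e8 = 237000.0

237000.0 m/s


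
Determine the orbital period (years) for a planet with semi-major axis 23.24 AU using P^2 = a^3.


P = a^(3/2) = 23.24^1.5 = 112.0351

112.0351 years


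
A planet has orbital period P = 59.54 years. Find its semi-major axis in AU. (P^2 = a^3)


a = P^(2/3) = 59.54^(2/3) = 15.2478

15.2478 AU


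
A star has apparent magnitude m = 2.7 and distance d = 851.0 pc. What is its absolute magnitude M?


M = m - 5*log10(d) + 5 = 2.7 - 5*log10(851.0) + 5 = -6.9496

-6.9496


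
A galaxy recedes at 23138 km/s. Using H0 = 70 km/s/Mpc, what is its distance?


d = v / H0 = 23138 / 70 = 330.5429

330.5429 Mpc


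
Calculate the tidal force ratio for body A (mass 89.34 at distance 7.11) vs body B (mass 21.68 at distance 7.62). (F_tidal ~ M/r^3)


Ratio = (M1/r1^3) / (M2/r2^3) = (89.34/7.11^3) / (21.68/7.62^3) = 5.0727

5.0727


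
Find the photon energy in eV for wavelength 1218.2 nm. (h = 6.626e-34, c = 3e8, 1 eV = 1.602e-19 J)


E = hc/lambda = 6.626e-34 * 3e8 / 1.218e-06 = 1.632e-19 J = 1.0186 eV

1.0186 eV


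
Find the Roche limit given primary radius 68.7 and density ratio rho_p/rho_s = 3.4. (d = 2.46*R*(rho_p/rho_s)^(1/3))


d_Roche = 2.46 * 68.7 * 3.4^(1/3) = 254.1274

254.1274


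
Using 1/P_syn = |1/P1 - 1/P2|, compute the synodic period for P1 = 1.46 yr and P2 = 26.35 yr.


1/P_syn = |1/P1 - 1/P2| = |1/1.46 - 1/26.35| => P_syn = 1.5456

1.5456 years


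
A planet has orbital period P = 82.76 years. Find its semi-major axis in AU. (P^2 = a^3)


a = P^(2/3) = 82.76^(2/3) = 18.991

18.991 AU


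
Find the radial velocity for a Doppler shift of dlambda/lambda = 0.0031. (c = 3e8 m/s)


v = (dlambda/lambda) * c = 0.0031 * 3e8 = 930000.0

930000.0 m/s


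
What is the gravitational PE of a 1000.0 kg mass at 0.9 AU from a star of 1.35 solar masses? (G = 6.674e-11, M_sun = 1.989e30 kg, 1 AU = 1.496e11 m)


M = 1.35 * 1.989e30 kg = 2.68515e+30 kg; r = 0.9 AU * 1.496e11 m/AU = 1.3464e+11 m. U = -GM*m/r = -(6.674e-11 * 2.68515e+30 * 1000.0) / 1.3464e+11 = -1.331e+12

-1.331e+12 J


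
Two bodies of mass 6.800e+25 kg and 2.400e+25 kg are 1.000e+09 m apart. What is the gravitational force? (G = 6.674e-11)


F = G*m1*m2/r^2 = 6.674e-11 * 6.800e+25 * 2.400e+25 / (1.000e+09)^2 = 6.674e-11 * 1.632e+51 / 1.000e+18 = 1.089e+23

1.089e+23 N


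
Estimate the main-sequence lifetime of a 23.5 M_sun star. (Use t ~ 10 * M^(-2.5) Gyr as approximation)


t = 10 * M^(-2.5) = 10 * 23.5^(-2.5) = 0.0037

0.0037 Gyr


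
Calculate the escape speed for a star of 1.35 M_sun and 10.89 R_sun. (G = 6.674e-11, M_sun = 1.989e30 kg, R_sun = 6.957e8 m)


M = 1.35 * 1.989e30 kg = 2.68515e+30 kg; R = 10.89 * 6.957e8 m = 7.576173e+09 m. v_esc = sqrt(2GM/R) = sqrt(2 * 6.674e-11 * 2.68515e+30 / 7.576173e+09) = 217504.0927

217504.0927 m/s


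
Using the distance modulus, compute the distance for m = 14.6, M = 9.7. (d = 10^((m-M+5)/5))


d = 10^((m - M + 5)/5) = 10^((14.6 - 9.7 + 5)/5) = 95.4993

95.4993 pc


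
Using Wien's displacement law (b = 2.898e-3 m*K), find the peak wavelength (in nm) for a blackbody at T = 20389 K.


lam_max = b / T = 2.898e-3 / 20389 = 1.421e-07 m = 142.1355 nm

142.1355 nm


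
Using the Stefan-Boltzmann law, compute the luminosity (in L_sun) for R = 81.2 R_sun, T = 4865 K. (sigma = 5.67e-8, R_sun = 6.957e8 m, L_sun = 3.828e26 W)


R = 81.2 * 6.957e8 m = 5.649084e+10 m. L = 4*pi*R^2*sigma*T^4 = 4*pi*(5.649084e+10)^2 * 5.67e-8 * 4865^4 = 1.273738766e+30 W. L/L_sun = 1.273738766e+30 / 3.828e26 = 3327.4262

3327.4262 L_sun


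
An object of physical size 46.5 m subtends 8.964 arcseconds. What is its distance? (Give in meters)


D = size / theta_rad, theta_rad = 8.964 * pi/(180*3600) = 4.346e-05, D = 1.070e+06

1.070e+06 m


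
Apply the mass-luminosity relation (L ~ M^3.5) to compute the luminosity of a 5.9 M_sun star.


L/L_sun = (M/M_sun)^3.5 = 5.9^3.5 = 498.8639

498.8639 L_sun


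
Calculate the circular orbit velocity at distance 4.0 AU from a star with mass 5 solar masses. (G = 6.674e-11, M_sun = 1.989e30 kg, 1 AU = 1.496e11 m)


v = sqrt(GM/r) = sqrt(6.674e-11 * 9.945e+30 / 5.984e+11) = 33304.2534

33304.2534 m/s


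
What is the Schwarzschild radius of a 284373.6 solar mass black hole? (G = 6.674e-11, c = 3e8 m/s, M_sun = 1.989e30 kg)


M = 284373.6 * 1.989e30 kg = 5.656190904e+35 kg. rs = 2GM/c^2 = 2 * 6.674e-11 * 5.656190904e+35 / (3e8)^2 = 8.389e+08

8.389e+08 m


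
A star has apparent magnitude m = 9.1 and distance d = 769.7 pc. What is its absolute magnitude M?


M = m - 5*log10(d) + 5 = 9.1 - 5*log10(769.7) + 5 = -0.3316

-0.3316


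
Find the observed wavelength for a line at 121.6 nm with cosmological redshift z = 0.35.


lam_obs = lam_emit * (1 + z) = 121.6 * (1 + 0.35) = 164.16

164.16 nm


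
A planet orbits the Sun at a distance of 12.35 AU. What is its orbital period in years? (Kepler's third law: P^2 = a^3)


P = a^(3/2) = 12.35^1.5 = 43.4011

43.4011 years


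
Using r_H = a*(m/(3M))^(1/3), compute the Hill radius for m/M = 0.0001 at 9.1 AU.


r_H = a * (m/3M)^(1/3) = 9.1 * (0.0001/3)^(1/3) = 0.2929

0.2929 AU


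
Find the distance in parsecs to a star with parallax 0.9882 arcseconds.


d = 1/p = 1/0.9882 = 1.0119

1.0119 pc


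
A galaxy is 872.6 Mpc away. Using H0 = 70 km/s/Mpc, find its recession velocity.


v = H0 * d = 70 * 872.6 = 61082.0

61082.0 km/s


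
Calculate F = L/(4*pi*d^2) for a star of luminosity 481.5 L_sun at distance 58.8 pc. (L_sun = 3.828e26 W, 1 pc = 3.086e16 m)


F = L / (4*pi*d^2) = 1.843e+29 / (4*pi*(1.815e+18)^2) = 4.455e-09

4.455e-09 W/m^2


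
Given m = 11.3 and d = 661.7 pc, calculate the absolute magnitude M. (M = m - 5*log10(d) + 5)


M = m - 5*log10(d) + 5 = 11.3 - 5*log10(661.7) + 5 = 2.1967

2.1967


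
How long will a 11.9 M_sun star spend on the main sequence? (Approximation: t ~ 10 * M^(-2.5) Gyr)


t = 10 * M^(-2.5) = 10 * 11.9^(-2.5) = 0.0205

0.0205 Gyr


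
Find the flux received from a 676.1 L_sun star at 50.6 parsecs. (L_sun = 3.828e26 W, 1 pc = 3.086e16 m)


F = L / (4*pi*d^2) = 2.588e+29 / (4*pi*(1.562e+18)^2) = 8.447e-09

8.447e-09 W/m^2


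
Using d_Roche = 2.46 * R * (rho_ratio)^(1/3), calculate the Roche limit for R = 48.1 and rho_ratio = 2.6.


d_Roche = 2.46 * 48.1 * 2.6^(1/3) = 162.7064

162.7064


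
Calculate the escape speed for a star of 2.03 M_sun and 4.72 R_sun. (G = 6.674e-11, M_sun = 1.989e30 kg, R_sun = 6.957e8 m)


M = 2.03 * 1.989e30 kg = 4.03767e+30 kg; R = 4.72 * 6.957e8 m = 3.283704e+09 m. v_esc = sqrt(2GM/R) = sqrt(2 * 6.674e-11 * 4.03767e+30 / 3.283704e+09) = 405127.299

405127.299 m/s


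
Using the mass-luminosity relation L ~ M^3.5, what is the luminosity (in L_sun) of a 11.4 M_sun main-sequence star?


L/L_sun = (M/M_sun)^3.5 = 11.4^3.5 = 5002.2683

5002.2683 L_sun


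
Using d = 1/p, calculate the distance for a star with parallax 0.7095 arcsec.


d = 1/p = 1/0.7095 = 1.4094

1.4094 pc


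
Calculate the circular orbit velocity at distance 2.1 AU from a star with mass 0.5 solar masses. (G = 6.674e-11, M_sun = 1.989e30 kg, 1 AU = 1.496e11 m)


v = sqrt(GM/r) = sqrt(6.674e-11 * 9.945e+29 / 3.142e+11) = 14535.1678

14535.1678 m/s


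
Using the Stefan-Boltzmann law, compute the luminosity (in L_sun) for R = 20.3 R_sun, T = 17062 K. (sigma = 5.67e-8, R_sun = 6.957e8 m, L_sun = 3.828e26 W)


R = 20.3 * 6.957e8 m = 1.412271e+10 m. L = 4*pi*R^2*sigma*T^4 = 4*pi*(1.412271e+10)^2 * 5.67e-8 * 17062^4 = 1.204339016e+31 W. L/L_sun = 1.204339016e+31 / 3.828e26 = 31461.3118

31461.3118 L_sun


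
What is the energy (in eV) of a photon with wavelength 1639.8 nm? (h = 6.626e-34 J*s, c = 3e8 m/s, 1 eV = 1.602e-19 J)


E = hc/lambda = 6.626e-34 * 3e8 / 1.640e-06 = 1.212e-19 J = 0.7567 eV

0.7567 eV


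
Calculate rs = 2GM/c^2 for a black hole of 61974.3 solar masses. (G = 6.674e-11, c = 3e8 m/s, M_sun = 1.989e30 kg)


M = 61974.3 * 1.989e30 kg = 1.232668827e+35 kg. rs = 2GM/c^2 = 2 * 6.674e-11 * 1.232668827e+35 / (3e8)^2 = 1.828e+08

1.828e+08 m


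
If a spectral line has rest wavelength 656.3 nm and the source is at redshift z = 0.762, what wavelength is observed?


lam_obs = lam_emit * (1 + z) = 656.3 * (1 + 0.762) = 1156.4006

1156.4006 nm
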